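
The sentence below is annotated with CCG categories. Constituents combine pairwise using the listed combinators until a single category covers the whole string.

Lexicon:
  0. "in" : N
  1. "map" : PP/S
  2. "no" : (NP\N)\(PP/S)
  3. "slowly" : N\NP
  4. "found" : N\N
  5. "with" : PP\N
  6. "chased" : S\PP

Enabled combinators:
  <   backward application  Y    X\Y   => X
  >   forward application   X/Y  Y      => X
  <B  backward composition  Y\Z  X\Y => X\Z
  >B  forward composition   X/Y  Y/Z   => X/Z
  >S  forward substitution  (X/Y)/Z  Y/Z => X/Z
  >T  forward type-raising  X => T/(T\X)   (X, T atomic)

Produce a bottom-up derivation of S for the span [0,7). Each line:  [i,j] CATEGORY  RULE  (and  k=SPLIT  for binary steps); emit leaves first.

[0,7] S   <
  [0,4] N   <
    [0,3] NP   >
      [0,1] NP/(NP\N)   >T
        [0,1] "in" : N
      [1,3] NP\N   <
        [1,2] "map" : PP/S
        [2,3] "no" : (NP\N)\(PP/S)
    [3,4] "slowly" : N\NP
  [4,7] S\N   <B
    [4,5] "found" : N\N
    [5,7] S\N   <B
      [5,6] "with" : PP\N
      [6,7] "chased" : S\PP

[0,1] N  lex  "in"
[0,1] NP/(NP\N)  >T
[1,2] PP/S  lex  "map"
[2,3] (NP\N)\(PP/S)  lex  "no"
[1,3] NP\N  <  k=2
[0,3] NP  >  k=1
[3,4] N\NP  lex  "slowly"
[0,4] N  <  k=3
[4,5] N\N  lex  "found"
[5,6] PP\N  lex  "with"
[6,7] S\PP  lex  "chased"
[5,7] S\N  <B  k=6
[4,7] S\N  <B  k=5
[0,7] S  <  k=4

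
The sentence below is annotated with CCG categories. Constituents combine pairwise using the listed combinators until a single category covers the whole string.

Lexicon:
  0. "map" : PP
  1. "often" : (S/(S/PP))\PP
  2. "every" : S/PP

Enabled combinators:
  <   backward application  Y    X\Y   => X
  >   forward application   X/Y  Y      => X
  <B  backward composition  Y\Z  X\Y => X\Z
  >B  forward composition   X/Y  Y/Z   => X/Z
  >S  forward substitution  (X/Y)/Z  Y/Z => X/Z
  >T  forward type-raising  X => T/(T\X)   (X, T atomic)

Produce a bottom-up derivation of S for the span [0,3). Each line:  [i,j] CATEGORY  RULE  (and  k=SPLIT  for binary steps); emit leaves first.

[0,1] PP  lex  "map"
[1,2] (S/(S/PP))\PP  lex  "often"
[0,2] S/(S/PP)  <  k=1
[2,3] S/PP  lex  "every"
[0,3] S  >  k=2

[0,3] S   >
  [0,2] S/(S/PP)   <
    [0,1] "map" : PP
    [1,2] "often" : (S/(S/PP))\PP
  [2,3] "every" : S/PP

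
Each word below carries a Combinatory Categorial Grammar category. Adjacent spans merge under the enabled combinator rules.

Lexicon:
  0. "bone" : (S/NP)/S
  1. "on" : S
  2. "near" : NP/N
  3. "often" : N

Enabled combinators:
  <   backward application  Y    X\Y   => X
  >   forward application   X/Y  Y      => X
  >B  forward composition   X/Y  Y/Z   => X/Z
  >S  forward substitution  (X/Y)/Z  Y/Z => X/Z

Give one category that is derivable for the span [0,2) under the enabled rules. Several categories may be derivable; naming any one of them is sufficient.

[0,4] S   >
  [0,2] S/NP   >
    [0,1] "bone" : (S/NP)/S
    [1,2] "on" : S
  [2,4] NP   >
    [2,3] "near" : NP/N
    [3,4] "often" : N

S/NP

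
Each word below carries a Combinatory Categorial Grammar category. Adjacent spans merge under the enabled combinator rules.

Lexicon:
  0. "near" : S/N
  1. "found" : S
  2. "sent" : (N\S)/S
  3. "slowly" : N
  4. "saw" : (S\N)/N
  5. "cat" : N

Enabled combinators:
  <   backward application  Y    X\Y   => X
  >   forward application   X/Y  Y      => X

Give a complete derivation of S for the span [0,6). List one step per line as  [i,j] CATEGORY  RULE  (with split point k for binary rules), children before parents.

[0,6] S   >
  [0,1] "near" : S/N
  [1,6] N   <
    [1,2] "found" : S
    [2,6] N\S   >
      [2,3] "sent" : (N\S)/S
      [3,6] S   <
        [3,4] "slowly" : N
        [4,6] S\N   >
          [4,5] "saw" : (S\N)/N
          [5,6] "cat" : N

[0,1] S/N  lex  "near"
[1,2] S  lex  "found"
[2,3] (N\S)/S  lex  "sent"
[3,4] N  lex  "slowly"
[4,5] (S\N)/N  lex  "saw"
[5,6] N  lex  "cat"
[4,6] S\N  >  k=5
[3,6] S  <  k=4
[2,6] N\S  >  k=3
[1,6] N  <  k=2
[0,6] S  >  k=1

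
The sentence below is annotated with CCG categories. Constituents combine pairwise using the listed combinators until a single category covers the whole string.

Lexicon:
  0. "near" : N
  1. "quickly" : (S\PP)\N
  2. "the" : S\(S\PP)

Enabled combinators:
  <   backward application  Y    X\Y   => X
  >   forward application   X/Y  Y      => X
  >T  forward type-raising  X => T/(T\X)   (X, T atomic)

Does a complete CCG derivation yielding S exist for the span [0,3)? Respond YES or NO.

YES

[0,3] S   <
  [0,2] S\PP   <
    [0,1] "near" : N
    [1,2] "quickly" : (S\PP)\N
  [2,3] "the" : S\(S\PP)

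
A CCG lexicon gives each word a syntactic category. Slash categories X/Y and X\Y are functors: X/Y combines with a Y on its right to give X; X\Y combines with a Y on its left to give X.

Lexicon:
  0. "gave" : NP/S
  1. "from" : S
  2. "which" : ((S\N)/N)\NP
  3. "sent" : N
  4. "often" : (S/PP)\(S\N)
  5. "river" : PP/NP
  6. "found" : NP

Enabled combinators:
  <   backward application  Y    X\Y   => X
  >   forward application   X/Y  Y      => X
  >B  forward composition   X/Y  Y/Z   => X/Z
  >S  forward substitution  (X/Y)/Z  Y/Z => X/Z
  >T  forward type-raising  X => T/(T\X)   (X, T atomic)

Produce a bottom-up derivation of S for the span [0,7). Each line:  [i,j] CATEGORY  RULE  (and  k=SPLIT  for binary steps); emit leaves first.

[0,1] NP/S  lex  "gave"
[1,2] S  lex  "from"
[0,2] NP  >  k=1
[2,3] ((S\N)/N)\NP  lex  "which"
[0,3] (S\N)/N  <  k=2
[3,4] N  lex  "sent"
[0,4] S\N  >  k=3
[4,5] (S/PP)\(S\N)  lex  "often"
[0,5] S/PP  <  k=4
[5,6] PP/NP  lex  "river"
[6,7] NP  lex  "found"
[5,7] PP  >  k=6
[0,7] S  >  k=5

[0,7] S   >
  [0,5] S/PP   <
    [0,4] S\N   >
      [0,3] (S\N)/N   <
        [0,2] NP   >
          [0,1] "gave" : NP/S
          [1,2] "from" : S
        [2,3] "which" : ((S\N)/N)\NP
      [3,4] "sent" : N
    [4,5] "often" : (S/PP)\(S\N)
  [5,7] PP   >
    [5,6] "river" : PP/NP
    [6,7] "found" : NP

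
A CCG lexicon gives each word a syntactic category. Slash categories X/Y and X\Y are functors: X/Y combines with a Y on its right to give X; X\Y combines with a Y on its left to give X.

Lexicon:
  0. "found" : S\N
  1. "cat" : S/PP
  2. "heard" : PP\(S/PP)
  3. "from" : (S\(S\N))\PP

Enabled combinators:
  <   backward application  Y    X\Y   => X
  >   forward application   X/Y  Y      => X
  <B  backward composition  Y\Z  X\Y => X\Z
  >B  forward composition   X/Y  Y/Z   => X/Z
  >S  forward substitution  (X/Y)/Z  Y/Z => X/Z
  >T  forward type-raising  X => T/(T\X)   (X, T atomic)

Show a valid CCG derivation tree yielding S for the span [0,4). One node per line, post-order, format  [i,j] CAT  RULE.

[0,4] S   <
  [0,1] "found" : S\N
  [1,4] S\(S\N)   <
    [1,3] PP   <
      [1,2] "cat" : S/PP
      [2,3] "heard" : PP\(S/PP)
    [3,4] "from" : (S\(S\N))\PP

[0,1] S\N  lex  "found"
[1,2] S/PP  lex  "cat"
[2,3] PP\(S/PP)  lex  "heard"
[1,3] PP  <  k=2
[3,4] (S\(S\N))\PP  lex  "from"
[1,4] S\(S\N)  <  k=3
[0,4] S  <  k=1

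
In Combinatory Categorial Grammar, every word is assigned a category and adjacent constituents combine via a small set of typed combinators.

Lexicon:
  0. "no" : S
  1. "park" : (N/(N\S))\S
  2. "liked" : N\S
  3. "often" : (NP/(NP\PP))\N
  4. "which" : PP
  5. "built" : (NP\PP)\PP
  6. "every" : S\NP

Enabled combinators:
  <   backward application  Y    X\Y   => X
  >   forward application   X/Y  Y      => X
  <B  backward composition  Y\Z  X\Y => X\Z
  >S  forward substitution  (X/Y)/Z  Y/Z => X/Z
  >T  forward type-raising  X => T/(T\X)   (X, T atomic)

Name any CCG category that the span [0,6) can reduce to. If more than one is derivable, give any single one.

NP

[0,7] S   <
  [0,6] NP   >
    [0,4] NP/(NP\PP)   <
      [0,3] N   >
        [0,2] N/(N\S)   <
          [0,1] "no" : S
          [1,2] "park" : (N/(N\S))\S
        [2,3] "liked" : N\S
      [3,4] "often" : (NP/(NP\PP))\N
    [4,6] NP\PP   <
      [4,5] "which" : PP
      [5,6] "built" : (NP\PP)\PP
  [6,7] "every" : S\NP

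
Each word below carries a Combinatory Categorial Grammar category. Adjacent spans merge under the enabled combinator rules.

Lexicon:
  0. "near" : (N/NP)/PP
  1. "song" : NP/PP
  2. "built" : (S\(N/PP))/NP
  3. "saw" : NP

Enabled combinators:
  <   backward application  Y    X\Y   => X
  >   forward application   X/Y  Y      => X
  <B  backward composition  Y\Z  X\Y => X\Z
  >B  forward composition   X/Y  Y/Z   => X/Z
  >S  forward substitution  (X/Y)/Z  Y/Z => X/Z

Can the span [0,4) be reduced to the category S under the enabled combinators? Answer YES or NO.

[0,4] S   <
  [0,2] N/PP   >S
    [0,1] "near" : (N/NP)/PP
    [1,2] "song" : NP/PP
  [2,4] S\(N/PP)   >
    [2,3] "built" : (S\(N/PP))/NP
    [3,4] "saw" : NP

YES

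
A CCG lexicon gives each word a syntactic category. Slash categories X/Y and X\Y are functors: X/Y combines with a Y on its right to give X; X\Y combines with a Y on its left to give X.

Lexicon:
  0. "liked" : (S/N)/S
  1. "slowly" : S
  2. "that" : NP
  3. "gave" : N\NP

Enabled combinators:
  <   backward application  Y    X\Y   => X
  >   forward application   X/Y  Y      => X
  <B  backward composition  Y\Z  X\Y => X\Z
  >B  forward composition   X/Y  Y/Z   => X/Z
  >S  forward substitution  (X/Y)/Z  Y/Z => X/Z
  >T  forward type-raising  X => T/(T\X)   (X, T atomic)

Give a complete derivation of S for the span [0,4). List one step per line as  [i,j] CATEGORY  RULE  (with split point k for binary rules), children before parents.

[0,4] S   >
  [0,2] S/N   >
    [0,1] "liked" : (S/N)/S
    [1,2] "slowly" : S
  [2,4] N   <
    [2,3] "that" : NP
    [3,4] "gave" : N\NP

[0,1] (S/N)/S  lex  "liked"
[1,2] S  lex  "slowly"
[0,2] S/N  >  k=1
[2,3] NP  lex  "that"
[3,4] N\NP  lex  "gave"
[2,4] N  <  k=3
[0,4] S  >  k=2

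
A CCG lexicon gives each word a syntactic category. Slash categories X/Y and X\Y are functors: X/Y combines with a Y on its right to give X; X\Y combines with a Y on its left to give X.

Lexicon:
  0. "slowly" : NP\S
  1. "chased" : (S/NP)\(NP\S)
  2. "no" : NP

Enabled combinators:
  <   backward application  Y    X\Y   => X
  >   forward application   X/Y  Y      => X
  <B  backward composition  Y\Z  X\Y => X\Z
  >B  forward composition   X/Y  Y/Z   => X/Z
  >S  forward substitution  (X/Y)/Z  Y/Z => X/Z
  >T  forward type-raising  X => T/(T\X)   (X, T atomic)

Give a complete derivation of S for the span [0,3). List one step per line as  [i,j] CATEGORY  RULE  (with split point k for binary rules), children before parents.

[0,3] S   >
  [0,2] S/NP   <
    [0,1] "slowly" : NP\S
    [1,2] "chased" : (S/NP)\(NP\S)
  [2,3] "no" : NP

[0,1] NP\S  lex  "slowly"
[1,2] (S/NP)\(NP\S)  lex  "chased"
[0,2] S/NP  <  k=1
[2,3] NP  lex  "no"
[0,3] S  >  k=2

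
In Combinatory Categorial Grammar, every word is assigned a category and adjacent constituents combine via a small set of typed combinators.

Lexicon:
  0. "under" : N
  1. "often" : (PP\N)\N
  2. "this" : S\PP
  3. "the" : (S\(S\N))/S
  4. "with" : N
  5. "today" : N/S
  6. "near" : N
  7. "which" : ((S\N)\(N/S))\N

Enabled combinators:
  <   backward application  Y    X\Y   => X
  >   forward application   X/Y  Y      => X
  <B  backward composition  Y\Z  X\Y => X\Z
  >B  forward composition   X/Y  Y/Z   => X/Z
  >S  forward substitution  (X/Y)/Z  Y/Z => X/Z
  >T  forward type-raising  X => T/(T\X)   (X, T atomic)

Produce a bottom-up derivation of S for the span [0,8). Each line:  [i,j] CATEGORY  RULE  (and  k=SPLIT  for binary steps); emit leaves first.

[0,8] S   <
  [0,3] S\N   <B
    [0,2] PP\N   <
      [0,1] "under" : N
      [1,2] "often" : (PP\N)\N
    [2,3] "this" : S\PP
  [3,8] S\(S\N)   >
    [3,4] "the" : (S\(S\N))/S
    [4,8] S   >
      [4,5] S/(S\N)   >T
        [4,5] "with" : N
      [5,8] S\N   <
        [5,6] "today" : N/S
        [6,8] (S\N)\(N/S)   <
          [6,7] "near" : N
          [7,8] "which" : ((S\N)\(N/S))\N

[0,1] N  lex  "under"
[1,2] (PP\N)\N  lex  "often"
[0,2] PP\N  <  k=1
[2,3] S\PP  lex  "this"
[0,3] S\N  <B  k=2
[3,4] (S\(S\N))/S  lex  "the"
[4,5] N  lex  "with"
[4,5] S/(S\N)  >T
[5,6] N/S  lex  "today"
[6,7] N  lex  "near"
[7,8] ((S\N)\(N/S))\N  lex  "which"
[6,8] (S\N)\(N/S)  <  k=7
[5,8] S\N  <  k=6
[4,8] S  >  k=5
[3,8] S\(S\N)  >  k=4
[0,8] S  <  k=3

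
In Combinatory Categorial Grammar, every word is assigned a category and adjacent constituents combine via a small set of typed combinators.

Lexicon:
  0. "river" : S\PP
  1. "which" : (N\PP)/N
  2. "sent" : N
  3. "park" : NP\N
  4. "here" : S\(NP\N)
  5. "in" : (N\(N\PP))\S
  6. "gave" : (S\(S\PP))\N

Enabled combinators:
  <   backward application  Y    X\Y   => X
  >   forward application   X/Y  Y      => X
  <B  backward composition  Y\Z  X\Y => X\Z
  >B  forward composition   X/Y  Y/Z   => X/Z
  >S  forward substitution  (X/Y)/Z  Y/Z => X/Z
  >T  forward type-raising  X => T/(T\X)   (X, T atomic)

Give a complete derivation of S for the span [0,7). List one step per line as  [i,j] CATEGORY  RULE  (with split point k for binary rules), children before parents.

[0,7] S   <
  [0,1] "river" : S\PP
  [1,7] S\(S\PP)   <
    [1,6] N   <
      [1,3] N\PP   >
        [1,2] "which" : (N\PP)/N
        [2,3] "sent" : N
      [3,6] N\(N\PP)   <
        [3,5] S   <
          [3,4] "park" : NP\N
          [4,5] "here" : S\(NP\N)
        [5,6] "in" : (N\(N\PP))\S
    [6,7] "gave" : (S\(S\PP))\N

[0,1] S\PP  lex  "river"
[1,2] (N\PP)/N  lex  "which"
[2,3] N  lex  "sent"
[1,3] N\PP  >  k=2
[3,4] NP\N  lex  "park"
[4,5] S\(NP\N)  lex  "here"
[3,5] S  <  k=4
[5,6] (N\(N\PP))\S  lex  "in"
[3,6] N\(N\PP)  <  k=5
[1,6] N  <  k=3
[6,7] (S\(S\PP))\N  lex  "gave"
[1,7] S\(S\PP)  <  k=6
[0,7] S  <  k=1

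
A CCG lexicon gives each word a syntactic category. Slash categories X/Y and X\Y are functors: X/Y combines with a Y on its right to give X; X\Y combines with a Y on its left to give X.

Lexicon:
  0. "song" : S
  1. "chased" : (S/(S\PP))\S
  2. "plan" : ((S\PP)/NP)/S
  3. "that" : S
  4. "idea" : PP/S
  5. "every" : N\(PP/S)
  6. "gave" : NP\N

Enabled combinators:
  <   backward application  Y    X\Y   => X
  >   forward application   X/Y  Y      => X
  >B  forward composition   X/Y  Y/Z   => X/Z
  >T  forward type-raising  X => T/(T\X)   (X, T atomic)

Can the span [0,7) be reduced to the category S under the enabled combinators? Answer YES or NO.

[0,7] S   >
  [0,2] S/(S\PP)   <
    [0,1] "song" : S
    [1,2] "chased" : (S/(S\PP))\S
  [2,7] S\PP   >
    [2,4] (S\PP)/NP   >
      [2,3] "plan" : ((S\PP)/NP)/S
      [3,4] "that" : S
    [4,7] NP   <
      [4,6] N   <
        [4,5] "idea" : PP/S
        [5,6] "every" : N\(PP/S)
      [6,7] "gave" : NP\N

YES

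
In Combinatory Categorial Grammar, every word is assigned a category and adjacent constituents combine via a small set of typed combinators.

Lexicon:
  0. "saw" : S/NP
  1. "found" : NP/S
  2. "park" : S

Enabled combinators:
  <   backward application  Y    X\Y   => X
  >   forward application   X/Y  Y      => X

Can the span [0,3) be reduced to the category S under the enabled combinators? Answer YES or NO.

[0,3] S   >
  [0,1] "saw" : S/NP
  [1,3] NP   >
    [1,2] "found" : NP/S
    [2,3] "park" : S

YES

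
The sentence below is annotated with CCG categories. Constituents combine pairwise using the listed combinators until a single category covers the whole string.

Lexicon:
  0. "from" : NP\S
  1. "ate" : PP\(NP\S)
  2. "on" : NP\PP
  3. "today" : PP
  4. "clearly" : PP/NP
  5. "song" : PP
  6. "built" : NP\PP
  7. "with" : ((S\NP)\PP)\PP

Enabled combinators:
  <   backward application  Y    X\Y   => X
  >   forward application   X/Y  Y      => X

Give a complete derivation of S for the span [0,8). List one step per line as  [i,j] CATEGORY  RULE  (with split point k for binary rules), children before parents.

[0,8] S   <
  [0,3] NP   <
    [0,2] PP   <
      [0,1] "from" : NP\S
      [1,2] "ate" : PP\(NP\S)
    [2,3] "on" : NP\PP
  [3,8] S\NP   <
    [3,4] "today" : PP
    [4,8] (S\NP)\PP   <
      [4,7] PP   >
        [4,5] "clearly" : PP/NP
        [5,7] NP   <
          [5,6] "song" : PP
          [6,7] "built" : NP\PP
      [7,8] "with" : ((S\NP)\PP)\PP

[0,1] NP\S  lex  "from"
[1,2] PP\(NP\S)  lex  "ate"
[0,2] PP  <  k=1
[2,3] NP\PP  lex  "on"
[0,3] NP  <  k=2
[3,4] PP  lex  "today"
[4,5] PP/NP  lex  "clearly"
[5,6] PP  lex  "song"
[6,7] NP\PP  lex  "built"
[5,7] NP  <  k=6
[4,7] PP  >  k=5
[7,8] ((S\NP)\PP)\PP  lex  "with"
[4,8] (S\NP)\PP  <  k=7
[3,8] S\NP  <  k=4
[0,8] S  <  k=3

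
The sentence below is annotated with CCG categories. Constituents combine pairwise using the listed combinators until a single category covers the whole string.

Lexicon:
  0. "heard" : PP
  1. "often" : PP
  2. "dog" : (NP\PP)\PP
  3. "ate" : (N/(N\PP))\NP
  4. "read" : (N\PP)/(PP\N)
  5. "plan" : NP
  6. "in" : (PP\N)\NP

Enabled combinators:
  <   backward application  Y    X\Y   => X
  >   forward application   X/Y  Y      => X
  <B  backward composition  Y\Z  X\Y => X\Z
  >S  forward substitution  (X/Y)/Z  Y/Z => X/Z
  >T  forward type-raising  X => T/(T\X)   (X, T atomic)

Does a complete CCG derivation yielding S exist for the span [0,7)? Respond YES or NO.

NO

PP PP (NP\PP)\PP (N/(N\PP))\NP (N\PP)/(PP\N) NP (PP\N)\NP
CKY chart[0,7] = {N, N/(N\N), NP/(NP\N), PP/(PP\N), S/(S\N)}; S ∉ chart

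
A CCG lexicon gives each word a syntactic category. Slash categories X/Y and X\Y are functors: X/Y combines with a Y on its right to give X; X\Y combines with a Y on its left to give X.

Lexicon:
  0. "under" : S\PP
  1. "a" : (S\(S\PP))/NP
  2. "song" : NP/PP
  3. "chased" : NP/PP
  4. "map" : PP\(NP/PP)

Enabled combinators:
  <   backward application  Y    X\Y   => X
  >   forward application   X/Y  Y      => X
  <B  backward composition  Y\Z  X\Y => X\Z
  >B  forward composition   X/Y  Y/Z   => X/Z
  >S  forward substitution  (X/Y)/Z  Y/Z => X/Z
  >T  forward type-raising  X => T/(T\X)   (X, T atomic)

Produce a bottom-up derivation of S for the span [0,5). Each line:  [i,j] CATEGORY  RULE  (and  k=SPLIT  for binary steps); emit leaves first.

[0,1] S\PP  lex  "under"
[1,2] (S\(S\PP))/NP  lex  "a"
[2,3] NP/PP  lex  "song"
[3,4] NP/PP  lex  "chased"
[4,5] PP\(NP/PP)  lex  "map"
[3,5] PP  <  k=4
[2,5] NP  >  k=3
[1,5] S\(S\PP)  >  k=2
[0,5] S  <  k=1

[0,5] S   <
  [0,1] "under" : S\PP
  [1,5] S\(S\PP)   >
    [1,2] "a" : (S\(S\PP))/NP
    [2,5] NP   >
      [2,3] "song" : NP/PP
      [3,5] PP   <
        [3,4] "chased" : NP/PP
        [4,5] "map" : PP\(NP/PP)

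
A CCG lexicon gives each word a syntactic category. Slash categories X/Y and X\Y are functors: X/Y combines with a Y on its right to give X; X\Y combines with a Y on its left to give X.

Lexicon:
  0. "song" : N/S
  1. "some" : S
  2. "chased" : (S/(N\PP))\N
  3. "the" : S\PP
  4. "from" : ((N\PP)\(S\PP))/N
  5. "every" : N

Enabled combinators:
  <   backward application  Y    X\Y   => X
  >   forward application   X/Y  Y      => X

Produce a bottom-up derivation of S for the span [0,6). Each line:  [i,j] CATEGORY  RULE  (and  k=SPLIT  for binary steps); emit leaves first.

[0,1] N/S  lex  "song"
[1,2] S  lex  "some"
[0,2] N  >  k=1
[2,3] (S/(N\PP))\N  lex  "chased"
[0,3] S/(N\PP)  <  k=2
[3,4] S\PP  lex  "the"
[4,5] ((N\PP)\(S\PP))/N  lex  "from"
[5,6] N  lex  "every"
[4,6] (N\PP)\(S\PP)  >  k=5
[3,6] N\PP  <  k=4
[0,6] S  >  k=3

[0,6] S   >
  [0,3] S/(N\PP)   <
    [0,2] N   >
      [0,1] "song" : N/S
      [1,2] "some" : S
    [2,3] "chased" : (S/(N\PP))\N
  [3,6] N\PP   <
    [3,4] "the" : S\PP
    [4,6] (N\PP)\(S\PP)   >
      [4,5] "from" : ((N\PP)\(S\PP))/N
      [5,6] "every" : N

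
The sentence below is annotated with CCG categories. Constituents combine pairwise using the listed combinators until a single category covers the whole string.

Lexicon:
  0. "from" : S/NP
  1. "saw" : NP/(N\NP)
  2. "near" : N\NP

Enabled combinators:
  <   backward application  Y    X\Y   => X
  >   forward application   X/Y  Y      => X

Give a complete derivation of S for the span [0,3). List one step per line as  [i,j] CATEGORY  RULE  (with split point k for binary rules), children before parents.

[0,3] S   >
  [0,1] "from" : S/NP
  [1,3] NP   >
    [1,2] "saw" : NP/(N\NP)
    [2,3] "near" : N\NP

[0,1] S/NP  lex  "from"
[1,2] NP/(N\NP)  lex  "saw"
[2,3] N\NP  lex  "near"
[1,3] NP  >  k=2
[0,3] S  >  k=1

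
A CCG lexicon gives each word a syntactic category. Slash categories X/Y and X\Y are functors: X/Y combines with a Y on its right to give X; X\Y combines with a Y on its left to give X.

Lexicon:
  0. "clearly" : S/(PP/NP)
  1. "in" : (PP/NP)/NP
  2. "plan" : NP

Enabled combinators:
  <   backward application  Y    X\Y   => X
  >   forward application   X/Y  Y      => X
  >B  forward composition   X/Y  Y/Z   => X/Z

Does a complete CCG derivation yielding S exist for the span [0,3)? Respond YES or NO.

[0,3] S   >
  [0,2] S/NP   >B
    [0,1] "clearly" : S/(PP/NP)
    [1,2] "in" : (PP/NP)/NP
  [2,3] "plan" : NP

YES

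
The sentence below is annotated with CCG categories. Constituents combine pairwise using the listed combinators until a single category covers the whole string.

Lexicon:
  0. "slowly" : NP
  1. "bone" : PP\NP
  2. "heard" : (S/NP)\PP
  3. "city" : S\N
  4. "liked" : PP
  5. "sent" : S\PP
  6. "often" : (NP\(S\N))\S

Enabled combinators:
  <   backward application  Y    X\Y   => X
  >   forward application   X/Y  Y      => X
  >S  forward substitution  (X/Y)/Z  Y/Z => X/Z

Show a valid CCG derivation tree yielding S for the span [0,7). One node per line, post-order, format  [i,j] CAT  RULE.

[0,7] S   >
  [0,3] S/NP   <
    [0,2] PP   <
      [0,1] "slowly" : NP
      [1,2] "bone" : PP\NP
    [2,3] "heard" : (S/NP)\PP
  [3,7] NP   <
    [3,4] "city" : S\N
    [4,7] NP\(S\N)   <
      [4,6] S   <
        [4,5] "liked" : PP
        [5,6] "sent" : S\PP
      [6,7] "often" : (NP\(S\N))\S

[0,1] NP  lex  "slowly"
[1,2] PP\NP  lex  "bone"
[0,2] PP  <  k=1
[2,3] (S/NP)\PP  lex  "heard"
[0,3] S/NP  <  k=2
[3,4] S\N  lex  "city"
[4,5] PP  lex  "liked"
[5,6] S\PP  lex  "sent"
[4,6] S  <  k=5
[6,7] (NP\(S\N))\S  lex  "often"
[4,7] NP\(S\N)  <  k=6
[3,7] NP  <  k=4
[0,7] S  >  k=3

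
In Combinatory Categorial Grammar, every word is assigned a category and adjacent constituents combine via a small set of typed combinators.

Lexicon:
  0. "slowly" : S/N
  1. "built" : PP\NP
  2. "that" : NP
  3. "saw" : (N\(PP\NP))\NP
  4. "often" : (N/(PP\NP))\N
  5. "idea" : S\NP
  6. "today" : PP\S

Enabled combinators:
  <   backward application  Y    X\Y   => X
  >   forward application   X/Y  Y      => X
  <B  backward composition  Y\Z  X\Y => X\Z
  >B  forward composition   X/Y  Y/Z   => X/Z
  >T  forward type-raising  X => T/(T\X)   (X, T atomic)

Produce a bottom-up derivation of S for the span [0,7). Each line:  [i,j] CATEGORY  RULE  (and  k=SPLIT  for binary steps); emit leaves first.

[0,1] S/N  lex  "slowly"
[1,2] PP\NP  lex  "built"
[2,3] NP  lex  "that"
[3,4] (N\(PP\NP))\NP  lex  "saw"
[2,4] N\(PP\NP)  <  k=3
[1,4] N  <  k=2
[4,5] (N/(PP\NP))\N  lex  "often"
[1,5] N/(PP\NP)  <  k=4
[5,6] S\NP  lex  "idea"
[6,7] PP\S  lex  "today"
[5,7] PP\NP  <B  k=6
[1,7] N  >  k=5
[0,7] S  >  k=1

[0,7] S   >
  [0,1] "slowly" : S/N
  [1,7] N   >
    [1,5] N/(PP\NP)   <
      [1,4] N   <
        [1,2] "built" : PP\NP
        [2,4] N\(PP\NP)   <
          [2,3] "that" : NP
          [3,4] "saw" : (N\(PP\NP))\NP
      [4,5] "often" : (N/(PP\NP))\N
    [5,7] PP\NP   <B
      [5,6] "idea" : S\NP
      [6,7] "today" : PP\S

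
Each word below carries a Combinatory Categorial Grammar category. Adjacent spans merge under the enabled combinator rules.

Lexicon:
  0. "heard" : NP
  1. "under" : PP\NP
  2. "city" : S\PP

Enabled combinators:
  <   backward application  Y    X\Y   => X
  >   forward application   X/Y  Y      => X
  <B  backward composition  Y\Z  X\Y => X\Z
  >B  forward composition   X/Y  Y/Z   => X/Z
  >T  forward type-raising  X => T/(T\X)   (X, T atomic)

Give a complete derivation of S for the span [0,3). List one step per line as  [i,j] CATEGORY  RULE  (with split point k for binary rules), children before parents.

[0,1] NP  lex  "heard"
[1,2] PP\NP  lex  "under"
[2,3] S\PP  lex  "city"
[1,3] S\NP  <B  k=2
[0,3] S  <  k=1

[0,3] S   <
  [0,1] "heard" : NP
  [1,3] S\NP   <B
    [1,2] "under" : PP\NP
    [2,3] "city" : S\PP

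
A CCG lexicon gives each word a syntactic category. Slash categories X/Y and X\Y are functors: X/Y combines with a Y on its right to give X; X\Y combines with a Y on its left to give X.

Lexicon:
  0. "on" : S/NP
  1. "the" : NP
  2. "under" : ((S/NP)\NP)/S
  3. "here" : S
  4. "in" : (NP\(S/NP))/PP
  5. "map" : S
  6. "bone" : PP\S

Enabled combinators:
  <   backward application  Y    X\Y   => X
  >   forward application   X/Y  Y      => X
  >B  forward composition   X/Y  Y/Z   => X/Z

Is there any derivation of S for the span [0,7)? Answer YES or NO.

[0,7] S   >
  [0,1] "on" : S/NP
  [1,7] NP   <
    [1,4] S/NP   <
      [1,2] "the" : NP
      [2,4] (S/NP)\NP   >
        [2,3] "under" : ((S/NP)\NP)/S
        [3,4] "here" : S
    [4,7] NP\(S/NP)   >
      [4,5] "in" : (NP\(S/NP))/PP
      [5,7] PP   <
        [5,6] "map" : S
        [6,7] "bone" : PP\S

YES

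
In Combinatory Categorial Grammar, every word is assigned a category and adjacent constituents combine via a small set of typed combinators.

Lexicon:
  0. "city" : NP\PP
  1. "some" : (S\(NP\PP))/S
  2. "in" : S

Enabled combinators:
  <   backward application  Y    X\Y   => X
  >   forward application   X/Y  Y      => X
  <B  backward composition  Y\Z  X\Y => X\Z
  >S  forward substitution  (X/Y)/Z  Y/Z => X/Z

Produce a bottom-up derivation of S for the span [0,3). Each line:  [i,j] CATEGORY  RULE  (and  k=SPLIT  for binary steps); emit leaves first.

[0,1] NP\PP  lex  "city"
[1,2] (S\(NP\PP))/S  lex  "some"
[2,3] S  lex  "in"
[1,3] S\(NP\PP)  >  k=2
[0,3] S  <  k=1

[0,3] S   <
  [0,1] "city" : NP\PP
  [1,3] S\(NP\PP)   >
    [1,2] "some" : (S\(NP\PP))/S
    [2,3] "in" : S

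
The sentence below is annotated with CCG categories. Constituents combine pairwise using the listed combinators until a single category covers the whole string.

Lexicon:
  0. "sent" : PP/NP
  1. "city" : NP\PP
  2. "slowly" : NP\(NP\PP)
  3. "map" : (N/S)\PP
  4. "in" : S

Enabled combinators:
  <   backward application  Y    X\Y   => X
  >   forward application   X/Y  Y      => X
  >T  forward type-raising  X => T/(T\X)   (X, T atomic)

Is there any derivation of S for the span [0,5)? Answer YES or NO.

PP/NP NP\PP NP\(NP\PP) (N/S)\PP S
CKY chart[0,5] = {N, N/(N\N), NP/(NP\N), PP/(PP\N), S/(S\N)}; S ∉ chart

NO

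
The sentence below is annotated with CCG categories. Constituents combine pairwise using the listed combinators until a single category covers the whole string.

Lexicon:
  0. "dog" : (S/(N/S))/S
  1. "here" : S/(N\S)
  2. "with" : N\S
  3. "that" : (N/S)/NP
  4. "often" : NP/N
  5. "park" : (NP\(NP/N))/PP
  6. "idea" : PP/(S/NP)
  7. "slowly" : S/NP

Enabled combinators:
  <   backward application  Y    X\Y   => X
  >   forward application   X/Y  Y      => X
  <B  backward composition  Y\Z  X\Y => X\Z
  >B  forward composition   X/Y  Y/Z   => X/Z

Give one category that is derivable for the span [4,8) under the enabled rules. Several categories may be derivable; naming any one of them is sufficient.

[0,8] S   >
  [0,4] S/NP   >B
    [0,3] S/(N/S)   >
      [0,1] "dog" : (S/(N/S))/S
      [1,3] S   >
        [1,2] "here" : S/(N\S)
        [2,3] "with" : N\S
    [3,4] "that" : (N/S)/NP
  [4,8] NP   <
    [4,5] "often" : NP/N
    [5,8] NP\(NP/N)   >
      [5,6] "park" : (NP\(NP/N))/PP
      [6,8] PP   >
        [6,7] "idea" : PP/(S/NP)
        [7,8] "slowly" : S/NP

NP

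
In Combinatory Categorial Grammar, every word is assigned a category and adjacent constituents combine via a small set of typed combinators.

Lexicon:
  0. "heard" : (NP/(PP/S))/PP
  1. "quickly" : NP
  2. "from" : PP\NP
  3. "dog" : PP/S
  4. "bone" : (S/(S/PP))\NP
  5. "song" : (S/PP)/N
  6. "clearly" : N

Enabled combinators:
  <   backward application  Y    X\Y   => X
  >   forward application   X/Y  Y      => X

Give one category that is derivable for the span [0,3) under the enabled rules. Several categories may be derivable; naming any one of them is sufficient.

NP/(PP/S)

[0,7] S   >
  [0,5] S/(S/PP)   <
    [0,4] NP   >
      [0,3] NP/(PP/S)   >
        [0,1] "heard" : (NP/(PP/S))/PP
        [1,3] PP   <
          [1,2] "quickly" : NP
          [2,3] "from" : PP\NP
      [3,4] "dog" : PP/S
    [4,5] "bone" : (S/(S/PP))\NP
  [5,7] S/PP   >
    [5,6] "song" : (S/PP)/N
    [6,7] "clearly" : N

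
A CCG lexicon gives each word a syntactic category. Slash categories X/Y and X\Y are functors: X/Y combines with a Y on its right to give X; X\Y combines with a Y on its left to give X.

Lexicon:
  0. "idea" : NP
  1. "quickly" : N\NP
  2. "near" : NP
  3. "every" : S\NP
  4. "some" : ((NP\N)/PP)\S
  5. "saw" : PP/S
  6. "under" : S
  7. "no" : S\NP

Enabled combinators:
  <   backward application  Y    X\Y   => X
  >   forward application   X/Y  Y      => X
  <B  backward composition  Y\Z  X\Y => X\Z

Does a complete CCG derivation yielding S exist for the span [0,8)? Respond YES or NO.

YES

[0,8] S   <
  [0,7] NP   <
    [0,2] N   <
      [0,1] "idea" : NP
      [1,2] "quickly" : N\NP
    [2,7] NP\N   >
      [2,5] (NP\N)/PP   <
        [2,4] S   <
          [2,3] "near" : NP
          [3,4] "every" : S\NP
        [4,5] "some" : ((NP\N)/PP)\S
      [5,7] PP   >
        [5,6] "saw" : PP/S
        [6,7] "under" : S
  [7,8] "no" : S\NP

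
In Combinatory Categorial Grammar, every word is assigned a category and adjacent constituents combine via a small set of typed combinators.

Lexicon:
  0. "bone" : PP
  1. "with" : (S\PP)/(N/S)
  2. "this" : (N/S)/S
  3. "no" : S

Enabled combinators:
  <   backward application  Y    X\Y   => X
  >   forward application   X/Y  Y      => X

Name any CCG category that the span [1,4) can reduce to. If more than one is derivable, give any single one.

[0,4] S   <
  [0,1] "bone" : PP
  [1,4] S\PP   >
    [1,2] "with" : (S\PP)/(N/S)
    [2,4] N/S   >
      [2,3] "this" : (N/S)/S
      [3,4] "no" : S

S\PP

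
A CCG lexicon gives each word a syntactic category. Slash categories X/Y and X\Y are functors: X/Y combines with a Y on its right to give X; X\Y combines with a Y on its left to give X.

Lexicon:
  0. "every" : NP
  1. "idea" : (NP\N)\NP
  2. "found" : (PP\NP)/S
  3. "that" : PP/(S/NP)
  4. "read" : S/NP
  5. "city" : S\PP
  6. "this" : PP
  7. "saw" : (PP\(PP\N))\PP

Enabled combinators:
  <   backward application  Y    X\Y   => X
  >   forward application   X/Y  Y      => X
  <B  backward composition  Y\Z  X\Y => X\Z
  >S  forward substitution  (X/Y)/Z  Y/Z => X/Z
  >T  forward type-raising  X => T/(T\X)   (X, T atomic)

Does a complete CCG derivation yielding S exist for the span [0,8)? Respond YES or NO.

NP (NP\N)\NP (PP\NP)/S PP/(S/NP) S/NP S\PP PP (PP\(PP\N))\PP
CKY chart[0,8] = {N/(N\PP), NP/(NP\PP), PP, PP/(PP\PP), S/(S\PP)}; S ∉ chart

NO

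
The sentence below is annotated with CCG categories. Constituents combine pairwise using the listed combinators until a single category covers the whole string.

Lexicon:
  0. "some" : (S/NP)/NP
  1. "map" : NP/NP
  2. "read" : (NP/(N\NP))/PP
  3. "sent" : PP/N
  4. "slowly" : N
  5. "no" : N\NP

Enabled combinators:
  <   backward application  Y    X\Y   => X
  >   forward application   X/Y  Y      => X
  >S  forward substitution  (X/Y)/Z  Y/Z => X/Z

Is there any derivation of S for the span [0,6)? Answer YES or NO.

[0,6] S   >
  [0,2] S/NP   >S
    [0,1] "some" : (S/NP)/NP
    [1,2] "map" : NP/NP
  [2,6] NP   >
    [2,5] NP/(N\NP)   >
      [2,3] "read" : (NP/(N\NP))/PP
      [3,5] PP   >
        [3,4] "sent" : PP/N
        [4,5] "slowly" : N
    [5,6] "no" : N\NP

YES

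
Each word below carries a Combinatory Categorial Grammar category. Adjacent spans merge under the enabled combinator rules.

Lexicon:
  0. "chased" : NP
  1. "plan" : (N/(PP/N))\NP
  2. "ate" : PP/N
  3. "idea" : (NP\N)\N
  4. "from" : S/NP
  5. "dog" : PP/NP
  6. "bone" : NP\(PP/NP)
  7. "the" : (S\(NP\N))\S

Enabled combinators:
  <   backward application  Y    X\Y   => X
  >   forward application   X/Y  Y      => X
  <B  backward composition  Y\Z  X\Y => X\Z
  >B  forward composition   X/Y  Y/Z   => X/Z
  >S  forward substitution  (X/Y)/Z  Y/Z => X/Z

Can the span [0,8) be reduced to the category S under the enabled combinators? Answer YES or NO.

[0,8] S   <
  [0,3] N   >
    [0,2] N/(PP/N)   <
      [0,1] "chased" : NP
      [1,2] "plan" : (N/(PP/N))\NP
    [2,3] "ate" : PP/N
  [3,8] S\N   <B
    [3,4] "idea" : (NP\N)\N
    [4,8] S\(NP\N)   <
      [4,7] S   >
        [4,5] "from" : S/NP
        [5,7] NP   <
          [5,6] "dog" : PP/NP
          [6,7] "bone" : NP\(PP/NP)
      [7,8] "the" : (S\(NP\N))\S

YES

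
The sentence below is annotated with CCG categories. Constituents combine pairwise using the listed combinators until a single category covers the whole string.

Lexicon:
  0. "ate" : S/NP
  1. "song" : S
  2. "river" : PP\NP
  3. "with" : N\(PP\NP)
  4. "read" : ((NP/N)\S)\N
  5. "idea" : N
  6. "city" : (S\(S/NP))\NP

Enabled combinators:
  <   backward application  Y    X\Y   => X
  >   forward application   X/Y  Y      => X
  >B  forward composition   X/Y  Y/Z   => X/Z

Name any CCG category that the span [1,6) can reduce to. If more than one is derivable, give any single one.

[0,7] S   <
  [0,1] "ate" : S/NP
  [1,7] S\(S/NP)   <
    [1,6] NP   >
      [1,5] NP/N   <
        [1,2] "song" : S
        [2,5] (NP/N)\S   <
          [2,4] N   <
            [2,3] "river" : PP\NP
            [3,4] "with" : N\(PP\NP)
          [4,5] "read" : ((NP/N)\S)\N
      [5,6] "idea" : N
    [6,7] "city" : (S\(S/NP))\NP

NP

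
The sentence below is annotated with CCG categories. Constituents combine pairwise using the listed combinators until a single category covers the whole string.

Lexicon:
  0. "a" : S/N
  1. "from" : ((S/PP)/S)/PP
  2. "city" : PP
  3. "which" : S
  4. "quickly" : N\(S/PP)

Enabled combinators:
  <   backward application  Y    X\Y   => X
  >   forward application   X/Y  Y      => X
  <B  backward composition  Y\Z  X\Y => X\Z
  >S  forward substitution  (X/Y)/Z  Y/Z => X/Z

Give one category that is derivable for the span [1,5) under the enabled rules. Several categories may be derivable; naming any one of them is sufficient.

[0,5] S   >
  [0,1] "a" : S/N
  [1,5] N   <
    [1,4] S/PP   >
      [1,3] (S/PP)/S   >
        [1,2] "from" : ((S/PP)/S)/PP
        [2,3] "city" : PP
      [3,4] "which" : S
    [4,5] "quickly" : N\(S/PP)

N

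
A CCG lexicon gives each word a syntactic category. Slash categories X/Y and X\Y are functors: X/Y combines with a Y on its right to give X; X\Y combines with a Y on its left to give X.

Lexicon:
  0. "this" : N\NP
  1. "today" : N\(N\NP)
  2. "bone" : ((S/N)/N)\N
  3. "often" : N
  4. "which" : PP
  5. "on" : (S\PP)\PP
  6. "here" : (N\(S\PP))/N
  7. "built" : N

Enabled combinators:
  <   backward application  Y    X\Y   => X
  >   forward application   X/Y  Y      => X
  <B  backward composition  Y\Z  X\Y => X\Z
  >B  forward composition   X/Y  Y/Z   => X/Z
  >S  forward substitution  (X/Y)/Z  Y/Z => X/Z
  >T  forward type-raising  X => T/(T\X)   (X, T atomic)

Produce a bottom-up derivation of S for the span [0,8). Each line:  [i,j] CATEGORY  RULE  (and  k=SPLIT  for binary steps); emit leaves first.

[0,1] N\NP  lex  "this"
[1,2] N\(N\NP)  lex  "today"
[0,2] N  <  k=1
[2,3] ((S/N)/N)\N  lex  "bone"
[0,3] (S/N)/N  <  k=2
[3,4] N  lex  "often"
[0,4] S/N  >  k=3
[4,5] PP  lex  "which"
[5,6] (S\PP)\PP  lex  "on"
[4,6] S\PP  <  k=5
[6,7] (N\(S\PP))/N  lex  "here"
[7,8] N  lex  "built"
[6,8] N\(S\PP)  >  k=7
[4,8] N  <  k=6
[0,8] S  >  k=4

[0,8] S   >
  [0,4] S/N   >
    [0,3] (S/N)/N   <
      [0,2] N   <
        [0,1] "this" : N\NP
        [1,2] "today" : N\(N\NP)
      [2,3] "bone" : ((S/N)/N)\N
    [3,4] "often" : N
  [4,8] N   <
    [4,6] S\PP   <
      [4,5] "which" : PP
      [5,6] "on" : (S\PP)\PP
    [6,8] N\(S\PP)   >
      [6,7] "here" : (N\(S\PP))/N
      [7,8] "built" : N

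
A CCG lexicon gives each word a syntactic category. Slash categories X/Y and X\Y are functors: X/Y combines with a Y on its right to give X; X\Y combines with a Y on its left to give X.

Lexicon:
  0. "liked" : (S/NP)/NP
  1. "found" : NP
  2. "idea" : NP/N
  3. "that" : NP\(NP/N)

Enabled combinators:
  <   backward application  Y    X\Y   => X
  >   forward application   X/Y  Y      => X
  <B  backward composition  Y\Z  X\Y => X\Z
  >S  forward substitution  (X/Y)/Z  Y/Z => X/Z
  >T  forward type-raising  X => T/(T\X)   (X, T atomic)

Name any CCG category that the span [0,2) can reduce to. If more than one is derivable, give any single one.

[0,4] S   >
  [0,2] S/NP   >
    [0,1] "liked" : (S/NP)/NP
    [1,2] "found" : NP
  [2,4] NP   <
    [2,3] "idea" : NP/N
    [3,4] "that" : NP\(NP/N)

S/NP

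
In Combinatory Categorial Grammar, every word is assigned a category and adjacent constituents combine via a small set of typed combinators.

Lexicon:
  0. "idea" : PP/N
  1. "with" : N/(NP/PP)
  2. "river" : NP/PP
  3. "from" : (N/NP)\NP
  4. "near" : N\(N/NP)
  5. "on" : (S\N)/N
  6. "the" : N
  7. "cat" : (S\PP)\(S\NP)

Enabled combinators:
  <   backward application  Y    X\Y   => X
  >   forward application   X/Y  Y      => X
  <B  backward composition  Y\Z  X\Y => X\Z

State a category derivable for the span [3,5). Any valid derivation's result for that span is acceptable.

[0,8] S   <
  [0,3] PP   >
    [0,1] "idea" : PP/N
    [1,3] N   >
      [1,2] "with" : N/(NP/PP)
      [2,3] "river" : NP/PP
  [3,8] S\PP   <
    [3,7] S\NP   <B
      [3,5] N\NP   <B
        [3,4] "from" : (N/NP)\NP
        [4,5] "near" : N\(N/NP)
      [5,7] S\N   >
        [5,6] "on" : (S\N)/N
        [6,7] "the" : N
    [7,8] "cat" : (S\PP)\(S\NP)

N\NP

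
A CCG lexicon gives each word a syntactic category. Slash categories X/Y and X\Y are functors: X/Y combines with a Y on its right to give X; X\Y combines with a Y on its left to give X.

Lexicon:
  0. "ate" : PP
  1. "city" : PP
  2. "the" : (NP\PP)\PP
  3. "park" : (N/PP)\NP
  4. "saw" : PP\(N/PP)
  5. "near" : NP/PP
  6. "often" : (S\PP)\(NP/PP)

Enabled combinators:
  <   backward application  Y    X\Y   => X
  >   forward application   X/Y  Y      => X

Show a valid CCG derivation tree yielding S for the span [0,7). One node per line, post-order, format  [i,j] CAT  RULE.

[0,7] S   <
  [0,5] PP   <
    [0,4] N/PP   <
      [0,3] NP   <
        [0,1] "ate" : PP
        [1,3] NP\PP   <
          [1,2] "city" : PP
          [2,3] "the" : (NP\PP)\PP
      [3,4] "park" : (N/PP)\NP
    [4,5] "saw" : PP\(N/PP)
  [5,7] S\PP   <
    [5,6] "near" : NP/PP
    [6,7] "often" : (S\PP)\(NP/PP)

[0,1] PP  lex  "ate"
[1,2] PP  lex  "city"
[2,3] (NP\PP)\PP  lex  "the"
[1,3] NP\PP  <  k=2
[0,3] NP  <  k=1
[3,4] (N/PP)\NP  lex  "park"
[0,4] N/PP  <  k=3
[4,5] PP\(N/PP)  lex  "saw"
[0,5] PP  <  k=4
[5,6] NP/PP  lex  "near"
[6,7] (S\PP)\(NP/PP)  lex  "often"
[5,7] S\PP  <  k=6
[0,7] S  <  k=5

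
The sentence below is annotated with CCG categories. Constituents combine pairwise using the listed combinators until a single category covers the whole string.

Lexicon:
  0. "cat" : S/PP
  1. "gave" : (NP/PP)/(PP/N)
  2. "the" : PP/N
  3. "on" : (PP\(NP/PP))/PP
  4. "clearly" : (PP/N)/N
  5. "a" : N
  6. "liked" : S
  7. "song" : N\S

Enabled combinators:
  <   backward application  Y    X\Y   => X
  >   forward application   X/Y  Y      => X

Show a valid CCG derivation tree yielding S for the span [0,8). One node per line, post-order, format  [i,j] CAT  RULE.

[0,1] S/PP  lex  "cat"
[1,2] (NP/PP)/(PP/N)  lex  "gave"
[2,3] PP/N  lex  "the"
[1,3] NP/PP  >  k=2
[3,4] (PP\(NP/PP))/PP  lex  "on"
[4,5] (PP/N)/N  lex  "clearly"
[5,6] N  lex  "a"
[4,6] PP/N  >  k=5
[6,7] S  lex  "liked"
[7,8] N\S  lex  "song"
[6,8] N  <  k=7
[4,8] PP  >  k=6
[3,8] PP\(NP/PP)  >  k=4
[1,8] PP  <  k=3
[0,8] S  >  k=1

[0,8] S   >
  [0,1] "cat" : S/PP
  [1,8] PP   <
    [1,3] NP/PP   >
      [1,2] "gave" : (NP/PP)/(PP/N)
      [2,3] "the" : PP/N
    [3,8] PP\(NP/PP)   >
      [3,4] "on" : (PP\(NP/PP))/PP
      [4,8] PP   >
        [4,6] PP/N   >
          [4,5] "clearly" : (PP/N)/N
          [5,6] "a" : N
        [6,8] N   <
          [6,7] "liked" : S
          [7,8] "song" : N\S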